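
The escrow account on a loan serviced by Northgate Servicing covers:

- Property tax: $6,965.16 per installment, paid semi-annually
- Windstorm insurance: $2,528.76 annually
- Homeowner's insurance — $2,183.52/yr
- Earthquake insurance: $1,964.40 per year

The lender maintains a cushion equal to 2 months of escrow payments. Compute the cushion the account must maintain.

Property tax — $6,965.16 × 2 = $13,930.32 per year
Windstorm insurance — $2,528.76 per year
Homeowner's insurance — $2,183.52 per year
Earthquake insurance — $1,964.40 per year
Yearly total = $13,930.32 + $2,528.76 + $2,183.52 + $1,964.40 = $20,607.00
Per month = $20,607.00 ÷ 12 = $1,717.25
Reserve = 2 × $1,717.25 = $3,434.50

$3,434.50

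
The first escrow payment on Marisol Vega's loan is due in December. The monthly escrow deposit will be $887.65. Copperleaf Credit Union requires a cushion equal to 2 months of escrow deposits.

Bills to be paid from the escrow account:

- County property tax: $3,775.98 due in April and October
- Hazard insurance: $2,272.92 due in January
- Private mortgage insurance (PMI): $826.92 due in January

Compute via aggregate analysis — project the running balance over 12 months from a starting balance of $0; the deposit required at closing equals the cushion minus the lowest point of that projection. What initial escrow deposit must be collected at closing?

Cushion = 2 × $887.65 = $1,775.30
Trial balance (start $0, +$887.65 each month, − disbursements):
  Dec: +$887.65 → $887.65
  Jan: +$887.65 − $3,099.84 → -$1,324.54
  Feb: +$887.65 → -$436.89
  Mar: +$887.65 → $450.76
  Apr: +$887.65 − $3,775.98 → -$2,437.57
  May: +$887.65 → -$1,549.92
  Jun: +$887.65 → -$662.27
  Jul: +$887.65 → $225.38
  Aug: +$887.65 → $1,113.03
  Sep: +$887.65 → $2,000.68
  Oct: +$887.65 − $3,775.98 → -$887.65
  Nov: +$887.65 → $0.00
Lowest trial balance = -$2,437.57 (Apr)
Initial deposit = cushion − low point = $1,775.30 − (-$2,437.57) = $4,212.87

$4,212.87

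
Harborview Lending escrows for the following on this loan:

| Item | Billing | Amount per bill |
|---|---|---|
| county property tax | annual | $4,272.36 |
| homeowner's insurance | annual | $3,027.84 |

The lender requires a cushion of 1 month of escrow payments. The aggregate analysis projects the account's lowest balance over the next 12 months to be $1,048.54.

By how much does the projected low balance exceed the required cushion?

$440.19

County property tax = $4,272.36/yr
Homeowner's insurance = $3,027.84/yr
Annual escrow total = $7,300.20
Base monthly escrow = $7,300.20 ÷ 12 = $608.35
Required reserve = 1 × $608.35 = $608.35
Surplus = $1,048.54 − $608.35 = $440.19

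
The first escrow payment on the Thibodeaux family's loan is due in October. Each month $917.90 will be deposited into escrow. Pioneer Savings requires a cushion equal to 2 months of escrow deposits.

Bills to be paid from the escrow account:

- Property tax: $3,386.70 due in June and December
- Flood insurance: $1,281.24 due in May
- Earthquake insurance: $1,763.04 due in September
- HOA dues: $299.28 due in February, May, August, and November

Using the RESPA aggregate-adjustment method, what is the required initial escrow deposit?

$2,768.08

Cushion = 2 × $917.90 = $1,835.80
Trial balance (start $0, +$917.90 each month, − disbursements):
  Oct: +$917.90 → $917.90
  Nov: +$917.90 − $299.28 → $1,536.52
  Dec: +$917.90 − $3,386.70 → -$932.28
  Jan: +$917.90 → -$14.38
  Feb: +$917.90 − $299.28 → $604.24
  Mar: +$917.90 → $1,522.14
  Apr: +$917.90 → $2,440.04
  May: +$917.90 − $1,580.52 → $1,777.42
  Jun: +$917.90 − $3,386.70 → -$691.38
  Jul: +$917.90 → $226.52
  Aug: +$917.90 − $299.28 → $845.14
  Sep: +$917.90 − $1,763.04 → $0.00
Lowest trial balance = -$932.28 (Dec)
Initial deposit = cushion − low point = $1,835.80 − (-$932.28) = $2,768.08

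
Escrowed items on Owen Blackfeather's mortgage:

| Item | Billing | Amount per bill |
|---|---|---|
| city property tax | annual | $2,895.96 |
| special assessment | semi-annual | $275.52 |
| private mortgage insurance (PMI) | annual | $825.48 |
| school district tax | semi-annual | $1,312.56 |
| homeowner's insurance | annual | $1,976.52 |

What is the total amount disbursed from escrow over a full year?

$8,874.12

City property tax — $2,895.96 annually
Special assessment — $275.52 × 2 = $551.04 annually
Private mortgage insurance (PMI) — $825.48 annually
School district tax — $1,312.56 × 2 = $2,625.12 annually
Homeowner's insurance — $1,976.52 annually
Annual escrow total = $8,874.12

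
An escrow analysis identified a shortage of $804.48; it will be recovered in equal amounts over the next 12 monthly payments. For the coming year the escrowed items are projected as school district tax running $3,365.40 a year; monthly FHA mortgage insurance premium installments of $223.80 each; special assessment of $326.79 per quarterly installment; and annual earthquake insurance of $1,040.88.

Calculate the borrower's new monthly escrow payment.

School district tax — $3,365.40
FHA mortgage insurance premium — $223.80 × 12 = $2,685.60
Special assessment — $326.79 × 4 = $1,307.16
Earthquake insurance — $1,040.88
Annual escrow total = $3,365.40 + $2,685.60 + $1,307.16 + $1,040.88 = $8,399.04
Monthly = $8,399.04 ÷ 12 = $699.92
Shortage per month = $804.48 / 12 = $67.04
Adjusted monthly = $699.92 + $67.04 = $766.96

$766.96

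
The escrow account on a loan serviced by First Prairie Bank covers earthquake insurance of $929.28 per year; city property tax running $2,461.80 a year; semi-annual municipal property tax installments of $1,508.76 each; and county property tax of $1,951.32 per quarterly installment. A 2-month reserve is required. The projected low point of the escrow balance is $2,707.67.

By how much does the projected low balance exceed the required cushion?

$338.69

Earthquake insurance — $929.28 per year
City property tax — $2,461.80 per year
Municipal property tax — $1,508.76 × 2 = $3,017.52 per year
County property tax — $1,951.32 × 4 = $7,805.28 per year
Total annual escrow = $929.28 + $2,461.80 + $3,017.52 + $7,805.28 = $14,213.88
Monthly escrow = $14,213.88 / 12 = $1,184.49
Required cushion = 2 × $1,184.49 = $2,368.98
Excess over cushion: $2,707.67 − $2,368.98 = $338.69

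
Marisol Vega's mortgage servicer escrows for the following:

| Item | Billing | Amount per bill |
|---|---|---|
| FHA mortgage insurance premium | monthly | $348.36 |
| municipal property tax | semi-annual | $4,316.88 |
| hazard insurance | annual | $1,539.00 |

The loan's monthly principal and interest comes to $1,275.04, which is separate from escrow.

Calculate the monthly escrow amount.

$1,196.09

FHA mortgage insurance premium = $348.36 × 12 = $4,180.32 per year
Municipal property tax = $4,316.88 × 2 = $8,633.76 per year
Hazard insurance = $1,539.00 per year
Yearly total = $4,180.32 + $8,633.76 + $1,539.00 = $14,353.08
Per month = $14,353.08 / 12 = $1,196.09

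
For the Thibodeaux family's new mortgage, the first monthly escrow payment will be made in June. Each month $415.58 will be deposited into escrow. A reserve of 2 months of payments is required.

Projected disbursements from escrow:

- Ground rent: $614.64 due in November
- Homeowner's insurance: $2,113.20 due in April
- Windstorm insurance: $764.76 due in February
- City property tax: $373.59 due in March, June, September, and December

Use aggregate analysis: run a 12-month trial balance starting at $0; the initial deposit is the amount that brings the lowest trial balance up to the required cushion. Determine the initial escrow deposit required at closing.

$1,246.74

Cushion = 2 × $415.58 = $831.16
Trial balance (start $0, +$415.58 each month, − disbursements):
  Jun: +$415.58 − $373.59 → $41.99
  Jul: +$415.58 → $457.57
  Aug: +$415.58 → $873.15
  Sep: +$415.58 − $373.59 → $915.14
  Oct: +$415.58 → $1,330.72
  Nov: +$415.58 − $614.64 → $1,131.66
  Dec: +$415.58 − $373.59 → $1,173.65
  Jan: +$415.58 → $1,589.23
  Feb: +$415.58 − $764.76 → $1,240.05
  Mar: +$415.58 − $373.59 → $1,282.04
  Apr: +$415.58 − $2,113.20 → -$415.58
  May: +$415.58 → $0.00
Lowest trial balance = -$415.58 (Apr)
Initial deposit = cushion − low point = $831.16 − (-$415.58) = $1,246.74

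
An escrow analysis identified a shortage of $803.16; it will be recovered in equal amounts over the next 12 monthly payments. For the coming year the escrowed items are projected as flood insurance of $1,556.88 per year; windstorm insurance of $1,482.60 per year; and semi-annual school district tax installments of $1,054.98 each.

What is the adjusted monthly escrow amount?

$496.05

Flood insurance: $1,556.88
Windstorm insurance: $1,482.60
School district tax: $1,054.98 × 2 = $2,109.96
Total annual escrow = $1,556.88 + $1,482.60 + $2,109.96 = $5,149.44
Monthly = $5,149.44 / 12 = $429.12
Shortage spread = $803.16 / 12 = $66.93/mo
New monthly escrow = $429.12 + $66.93 = $496.05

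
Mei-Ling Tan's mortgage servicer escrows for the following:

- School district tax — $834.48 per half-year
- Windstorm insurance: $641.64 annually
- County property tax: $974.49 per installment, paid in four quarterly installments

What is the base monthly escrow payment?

$517.38

School district tax — $834.48 × 2 = $1,668.96 annually
Windstorm insurance — $641.64 annually
County property tax — $974.49 × 4 = $3,897.96 annually
Total annual escrow = $6,208.56
Monthly = $6,208.56 / 12 = $517.38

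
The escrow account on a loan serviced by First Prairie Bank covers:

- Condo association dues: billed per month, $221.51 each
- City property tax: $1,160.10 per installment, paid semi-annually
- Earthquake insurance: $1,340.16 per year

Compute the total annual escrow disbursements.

$6,318.48

Condo association dues: $221.51 × 12 = $2,658.12 annually
City property tax: $1,160.10 × 2 = $2,320.20 annually
Earthquake insurance: $1,340.16 annually
Combined annual = $6,318.48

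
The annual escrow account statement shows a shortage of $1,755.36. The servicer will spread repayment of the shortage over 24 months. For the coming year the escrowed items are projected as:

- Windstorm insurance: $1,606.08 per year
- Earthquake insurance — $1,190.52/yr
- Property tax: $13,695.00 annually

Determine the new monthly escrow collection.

Windstorm insurance — $1,606.08 annually
Earthquake insurance — $1,190.52 annually
Property tax — $13,695.00 annually
Combined annual = $1,606.08 + $1,190.52 + $13,695.00 = $16,491.60
Monthly escrow = $16,491.60 / 12 = $1,374.30
Shortage per month = $1,755.36 ÷ 24 = $73.14
New monthly escrow = $1,374.30 + $73.14 = $1,447.44

$1,447.44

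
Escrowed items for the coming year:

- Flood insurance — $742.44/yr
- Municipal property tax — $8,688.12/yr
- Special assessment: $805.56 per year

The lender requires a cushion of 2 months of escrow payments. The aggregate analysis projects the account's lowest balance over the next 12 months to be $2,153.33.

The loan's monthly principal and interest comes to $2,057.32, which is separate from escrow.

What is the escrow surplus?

Flood insurance = $742.44 per year
Municipal property tax = $8,688.12 per year
Special assessment = $805.56 per year
Combined annual = $742.44 + $8,688.12 + $805.56 = $10,236.12
Monthly = $10,236.12 ÷ 12 = $853.01
Cushion = 2 × $853.01 = $1,706.02
Excess over cushion: $2,153.33 − $1,706.02 = $447.31

$447.31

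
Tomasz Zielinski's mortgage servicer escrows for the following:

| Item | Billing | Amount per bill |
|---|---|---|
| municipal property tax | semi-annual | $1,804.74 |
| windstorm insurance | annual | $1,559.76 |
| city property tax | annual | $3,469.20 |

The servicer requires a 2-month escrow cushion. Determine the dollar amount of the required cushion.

$1,439.74

Municipal property tax = $1,804.74 × 2 = $3,609.48 annually
Windstorm insurance = $1,559.76 annually
City property tax = $3,469.20 annually
Annual escrow total = $8,638.44
Monthly = $8,638.44 ÷ 12 = $719.87
Reserve = 2 × $719.87 = $1,439.74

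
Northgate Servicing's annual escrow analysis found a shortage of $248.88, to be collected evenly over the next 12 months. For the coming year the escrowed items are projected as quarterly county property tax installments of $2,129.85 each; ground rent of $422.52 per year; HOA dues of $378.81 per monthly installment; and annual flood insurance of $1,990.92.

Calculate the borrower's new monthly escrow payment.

$1,310.62

County property tax — $2,129.85 × 4 = $8,519.40 annually
Ground rent — $422.52 annually
HOA dues — $378.81 × 12 = $4,545.72 annually
Flood insurance — $1,990.92 annually
Total annual escrow = $15,478.56
Per month = $15,478.56 / 12 = $1,289.88
Monthly shortage recovery: $248.88 ÷ 12 = $20.74
Adjusted monthly = $1,289.88 + $20.74 = $1,310.62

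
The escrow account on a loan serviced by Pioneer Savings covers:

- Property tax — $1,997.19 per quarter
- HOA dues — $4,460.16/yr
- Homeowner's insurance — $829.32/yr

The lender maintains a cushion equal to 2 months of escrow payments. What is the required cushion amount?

$2,213.04

Property tax: $1,997.19 × 4 = $7,988.76
HOA dues: $4,460.16
Homeowner's insurance: $829.32
Annual escrow total = $13,278.24
Monthly = $13,278.24 ÷ 12 = $1,106.52
Cushion = 2 × $1,106.52 = $2,213.04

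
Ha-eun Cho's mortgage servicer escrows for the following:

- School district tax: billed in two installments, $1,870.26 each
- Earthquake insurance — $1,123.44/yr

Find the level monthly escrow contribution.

$405.33

School district tax: $1,870.26 × 2 = $3,740.52/yr
Earthquake insurance: $1,123.44/yr
Yearly total = $4,863.96
Base monthly escrow = $4,863.96 ÷ 12 = $405.33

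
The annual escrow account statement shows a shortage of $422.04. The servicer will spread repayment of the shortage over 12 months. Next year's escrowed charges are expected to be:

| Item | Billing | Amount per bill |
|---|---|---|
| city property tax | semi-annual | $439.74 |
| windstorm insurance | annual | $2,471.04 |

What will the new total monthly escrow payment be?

$314.38

City property tax = $439.74 × 2 = $879.48 per year
Windstorm insurance = $2,471.04 per year
Combined annual = $3,350.52
Monthly escrow = $3,350.52 / 12 = $279.21
Monthly shortage recovery: $422.04 ÷ 12 = $35.17
New monthly escrow = $279.21 + $35.17 = $314.38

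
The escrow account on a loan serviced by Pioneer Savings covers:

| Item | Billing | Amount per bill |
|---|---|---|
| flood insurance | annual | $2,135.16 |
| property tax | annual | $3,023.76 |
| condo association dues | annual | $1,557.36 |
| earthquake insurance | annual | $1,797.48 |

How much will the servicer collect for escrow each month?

Flood insurance = $2,135.16
Property tax = $3,023.76
Condo association dues = $1,557.36
Earthquake insurance = $1,797.48
Combined annual = $2,135.16 + $3,023.76 + $1,557.36 + $1,797.48 = $8,513.76
Monthly escrow = $8,513.76 / 12 = $709.48

$709.48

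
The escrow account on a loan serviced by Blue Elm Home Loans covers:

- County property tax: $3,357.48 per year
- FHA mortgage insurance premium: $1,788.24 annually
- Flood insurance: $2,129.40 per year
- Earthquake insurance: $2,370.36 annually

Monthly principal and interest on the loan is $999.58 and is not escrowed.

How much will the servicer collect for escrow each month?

County property tax: $3,357.48 per year
FHA mortgage insurance premium: $1,788.24 per year
Flood insurance: $2,129.40 per year
Earthquake insurance: $2,370.36 per year
Combined annual = $3,357.48 + $1,788.24 + $2,129.40 + $2,370.36 = $9,645.48
Monthly escrow = $9,645.48 ÷ 12 = $803.79

$803.79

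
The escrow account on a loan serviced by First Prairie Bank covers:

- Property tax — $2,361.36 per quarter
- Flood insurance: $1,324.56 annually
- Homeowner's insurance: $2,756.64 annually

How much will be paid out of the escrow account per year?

$13,526.64

Property tax = $2,361.36 × 4 = $9,445.44
Flood insurance = $1,324.56
Homeowner's insurance = $2,756.64
Total annual escrow = $13,526.64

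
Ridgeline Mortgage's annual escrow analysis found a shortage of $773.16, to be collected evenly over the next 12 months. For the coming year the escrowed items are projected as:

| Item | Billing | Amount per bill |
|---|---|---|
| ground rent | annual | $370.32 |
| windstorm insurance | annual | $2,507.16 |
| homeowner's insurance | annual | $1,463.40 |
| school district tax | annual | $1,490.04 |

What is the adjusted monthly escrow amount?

$550.34

Ground rent: $370.32 per year
Windstorm insurance: $2,507.16 per year
Homeowner's insurance: $1,463.40 per year
School district tax: $1,490.04 per year
Yearly total = $370.32 + $2,507.16 + $1,463.40 + $1,490.04 = $5,830.92
Base monthly escrow = $5,830.92 ÷ 12 = $485.91
Monthly shortage recovery: $773.16 / 12 = $64.43
Adjusted monthly = $485.91 + $64.43 = $550.34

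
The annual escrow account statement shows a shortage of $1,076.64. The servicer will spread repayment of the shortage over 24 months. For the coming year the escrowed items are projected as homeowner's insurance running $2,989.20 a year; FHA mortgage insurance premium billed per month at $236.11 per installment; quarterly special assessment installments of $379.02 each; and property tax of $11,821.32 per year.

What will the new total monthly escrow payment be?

$1,641.52

Homeowner's insurance: $2,989.20/yr
FHA mortgage insurance premium: $236.11 × 12 = $2,833.32/yr
Special assessment: $379.02 × 4 = $1,516.08/yr
Property tax: $11,821.32/yr
Annual escrow total = $2,989.20 + $2,833.32 + $1,516.08 + $11,821.32 = $19,159.92
Monthly = $19,159.92 / 12 = $1,596.66
Shortage per month = $1,076.64 ÷ 24 = $44.86
Adjusted monthly = $1,596.66 + $44.86 = $1,641.52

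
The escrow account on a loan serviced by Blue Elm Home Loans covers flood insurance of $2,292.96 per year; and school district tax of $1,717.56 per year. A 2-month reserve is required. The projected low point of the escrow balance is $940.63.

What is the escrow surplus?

Flood insurance — $2,292.96
School district tax — $1,717.56
Yearly total = $4,010.52
Monthly = $4,010.52 / 12 = $334.21
Cushion = 2 × $334.21 = $668.42
Excess over cushion: $940.63 − $668.42 = $272.21

$272.21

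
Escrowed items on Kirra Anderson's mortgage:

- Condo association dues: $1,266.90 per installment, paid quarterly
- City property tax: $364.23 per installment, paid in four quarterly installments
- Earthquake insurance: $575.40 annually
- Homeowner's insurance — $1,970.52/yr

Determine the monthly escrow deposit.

Condo association dues — $1,266.90 × 4 = $5,067.60 per year
City property tax — $364.23 × 4 = $1,456.92 per year
Earthquake insurance — $575.40 per year
Homeowner's insurance — $1,970.52 per year
Combined annual = $9,070.44
Base monthly escrow = $9,070.44 ÷ 12 = $755.87

$755.87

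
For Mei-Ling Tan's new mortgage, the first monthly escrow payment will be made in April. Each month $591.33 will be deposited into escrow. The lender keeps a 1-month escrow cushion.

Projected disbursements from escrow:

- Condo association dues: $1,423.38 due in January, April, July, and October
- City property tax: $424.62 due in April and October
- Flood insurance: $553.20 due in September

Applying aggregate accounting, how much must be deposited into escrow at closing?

Cushion = 1 × $591.33 = $591.33
Trial balance (start $0, +$591.33 each month, − disbursements):
  Apr: +$591.33 − $1,848.00 → -$1,256.67
  May: +$591.33 → -$665.34
  Jun: +$591.33 → -$74.01
  Jul: +$591.33 − $1,423.38 → -$906.06
  Aug: +$591.33 → -$314.73
  Sep: +$591.33 − $553.20 → -$276.60
  Oct: +$591.33 − $1,848.00 → -$1,533.27
  Nov: +$591.33 → -$941.94
  Dec: +$591.33 → -$350.61
  Jan: +$591.33 − $1,423.38 → -$1,182.66
  Feb: +$591.33 → -$591.33
  Mar: +$591.33 → $0.00
Lowest trial balance = -$1,533.27 (Oct)
Initial deposit = cushion − low point = $591.33 − (-$1,533.27) = $2,124.60

$2,124.60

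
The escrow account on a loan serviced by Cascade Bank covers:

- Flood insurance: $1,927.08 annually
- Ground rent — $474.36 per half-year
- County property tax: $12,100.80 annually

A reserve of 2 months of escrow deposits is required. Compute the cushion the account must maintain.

$2,496.10

Flood insurance — $1,927.08 per year
Ground rent — $474.36 × 2 = $948.72 per year
County property tax — $12,100.80 per year
Total annual escrow = $1,927.08 + $948.72 + $12,100.80 = $14,976.60
Monthly escrow = $14,976.60 / 12 = $1,248.05
Required cushion = 2 × $1,248.05 = $2,496.10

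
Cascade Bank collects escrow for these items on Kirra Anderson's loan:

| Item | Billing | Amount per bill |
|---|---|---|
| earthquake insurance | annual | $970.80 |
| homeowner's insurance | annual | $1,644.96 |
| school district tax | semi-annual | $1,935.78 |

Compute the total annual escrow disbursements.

$6,487.32

Earthquake insurance = $970.80 per year
Homeowner's insurance = $1,644.96 per year
School district tax = $1,935.78 × 2 = $3,871.56 per year
Total annual escrow = $970.80 + $1,644.96 + $3,871.56 = $6,487.32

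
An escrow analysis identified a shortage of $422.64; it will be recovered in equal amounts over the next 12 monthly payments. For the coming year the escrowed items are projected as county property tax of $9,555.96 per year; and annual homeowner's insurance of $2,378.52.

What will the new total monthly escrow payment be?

$1,029.76

County property tax — $9,555.96 annually
Homeowner's insurance — $2,378.52 annually
Total per year = $11,934.48
Monthly escrow = $11,934.48 / 12 = $994.54
Shortage spread = $422.64 ÷ 12 = $35.22/mo
Adjusted monthly = $994.54 + $35.22 = $1,029.76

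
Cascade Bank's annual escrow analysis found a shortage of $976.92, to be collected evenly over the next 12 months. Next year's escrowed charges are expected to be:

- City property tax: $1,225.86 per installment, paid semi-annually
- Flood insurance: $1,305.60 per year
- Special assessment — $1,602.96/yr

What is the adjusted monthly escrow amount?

City property tax — $1,225.86 × 2 = $2,451.72 per year
Flood insurance — $1,305.60 per year
Special assessment — $1,602.96 per year
Annual escrow total = $2,451.72 + $1,305.60 + $1,602.96 = $5,360.28
Per month = $5,360.28 / 12 = $446.69
Shortage spread = $976.92 / 12 = $81.41/mo
Adjusted monthly = $446.69 + $81.41 = $528.10

$528.10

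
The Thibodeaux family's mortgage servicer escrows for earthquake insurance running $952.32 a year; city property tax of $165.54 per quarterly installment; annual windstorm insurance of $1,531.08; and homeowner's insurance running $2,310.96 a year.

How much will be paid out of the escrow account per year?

$5,456.52

Earthquake insurance: $952.32 per year
City property tax: $165.54 × 4 = $662.16 per year
Windstorm insurance: $1,531.08 per year
Homeowner's insurance: $2,310.96 per year
Total annual escrow = $952.32 + $662.16 + $1,531.08 + $2,310.96 = $5,456.52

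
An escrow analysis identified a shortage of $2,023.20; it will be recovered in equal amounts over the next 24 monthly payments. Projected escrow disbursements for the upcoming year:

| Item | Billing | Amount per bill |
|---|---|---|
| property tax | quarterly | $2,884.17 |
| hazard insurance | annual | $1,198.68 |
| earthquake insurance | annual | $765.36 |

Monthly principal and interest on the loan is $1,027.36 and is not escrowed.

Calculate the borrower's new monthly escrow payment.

$1,209.36

Property tax = $2,884.17 × 4 = $11,536.68 per year
Hazard insurance = $1,198.68 per year
Earthquake insurance = $765.36 per year
Total annual escrow = $11,536.68 + $1,198.68 + $765.36 = $13,500.72
Monthly = $13,500.72 ÷ 12 = $1,125.06
Shortage spread = $2,023.20 ÷ 24 = $84.30/mo
Adjusted monthly = $1,125.06 + $84.30 = $1,209.36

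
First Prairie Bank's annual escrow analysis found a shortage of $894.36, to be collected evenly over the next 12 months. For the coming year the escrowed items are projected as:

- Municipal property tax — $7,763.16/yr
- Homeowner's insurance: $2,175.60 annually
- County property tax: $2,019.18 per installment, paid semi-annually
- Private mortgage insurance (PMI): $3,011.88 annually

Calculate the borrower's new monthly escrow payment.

$1,490.28

Municipal property tax: $7,763.16
Homeowner's insurance: $2,175.60
County property tax: $2,019.18 × 2 = $4,038.36
Private mortgage insurance (PMI): $3,011.88
Combined annual = $7,763.16 + $2,175.60 + $4,038.36 + $3,011.88 = $16,989.00
Per month = $16,989.00 ÷ 12 = $1,415.75
Monthly shortage recovery: $894.36 ÷ 12 = $74.53
New monthly escrow = $1,415.75 + $74.53 = $1,490.28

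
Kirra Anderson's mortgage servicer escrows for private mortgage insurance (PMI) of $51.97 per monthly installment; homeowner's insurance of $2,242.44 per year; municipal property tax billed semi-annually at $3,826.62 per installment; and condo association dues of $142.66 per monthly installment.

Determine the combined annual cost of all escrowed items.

$12,231.24

Private mortgage insurance (PMI): $51.97 × 12 = $623.64
Homeowner's insurance: $2,242.44
Municipal property tax: $3,826.62 × 2 = $7,653.24
Condo association dues: $142.66 × 12 = $1,711.92
Annual escrow total = $623.64 + $2,242.44 + $7,653.24 + $1,711.92 = $12,231.24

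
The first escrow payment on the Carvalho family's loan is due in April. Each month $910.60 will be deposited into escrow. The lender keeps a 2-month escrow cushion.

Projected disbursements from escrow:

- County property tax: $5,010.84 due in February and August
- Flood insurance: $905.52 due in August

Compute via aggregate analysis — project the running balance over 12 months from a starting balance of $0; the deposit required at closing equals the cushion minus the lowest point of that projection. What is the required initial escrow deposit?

Cushion = 2 × $910.60 = $1,821.20
Trial balance (start $0, +$910.60 each month, − disbursements):
  Apr: +$910.60 → $910.60
  May: +$910.60 → $1,821.20
  Jun: +$910.60 → $2,731.80
  Jul: +$910.60 → $3,642.40
  Aug: +$910.60 − $5,916.36 → -$1,363.36
  Sep: +$910.60 → -$452.76
  Oct: +$910.60 → $457.84
  Nov: +$910.60 → $1,368.44
  Dec: +$910.60 → $2,279.04
  Jan: +$910.60 → $3,189.64
  Feb: +$910.60 − $5,010.84 → -$910.60
  Mar: +$910.60 → $0.00
Lowest trial balance = -$1,363.36 (Aug)
Initial deposit = cushion − low point = $1,821.20 − (-$1,363.36) = $3,184.56

$3,184.56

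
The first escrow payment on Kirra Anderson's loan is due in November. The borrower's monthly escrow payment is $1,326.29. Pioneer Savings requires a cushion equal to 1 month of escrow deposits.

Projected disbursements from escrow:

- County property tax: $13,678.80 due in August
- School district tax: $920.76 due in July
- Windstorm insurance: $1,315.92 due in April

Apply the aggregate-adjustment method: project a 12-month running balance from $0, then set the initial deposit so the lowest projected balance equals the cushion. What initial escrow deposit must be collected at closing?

Cushion = 1 × $1,326.29 = $1,326.29
Trial balance (start $0, +$1,326.29 each month, − disbursements):
  Nov: +$1,326.29 → $1,326.29
  Dec: +$1,326.29 → $2,652.58
  Jan: +$1,326.29 → $3,978.87
  Feb: +$1,326.29 → $5,305.16
  Mar: +$1,326.29 → $6,631.45
  Apr: +$1,326.29 − $1,315.92 → $6,641.82
  May: +$1,326.29 → $7,968.11
  Jun: +$1,326.29 → $9,294.40
  Jul: +$1,326.29 − $920.76 → $9,699.93
  Aug: +$1,326.29 − $13,678.80 → -$2,652.58
  Sep: +$1,326.29 → -$1,326.29
  Oct: +$1,326.29 → $0.00
Lowest trial balance = -$2,652.58 (Aug)
Initial deposit = cushion − low point = $1,326.29 − (-$2,652.58) = $3,978.87

$3,978.87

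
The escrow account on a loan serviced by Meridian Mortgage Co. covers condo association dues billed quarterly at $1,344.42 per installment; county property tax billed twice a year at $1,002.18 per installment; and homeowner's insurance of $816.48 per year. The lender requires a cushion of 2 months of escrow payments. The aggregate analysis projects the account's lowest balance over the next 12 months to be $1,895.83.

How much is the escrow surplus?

Condo association dues = $1,344.42 × 4 = $5,377.68 annually
County property tax = $1,002.18 × 2 = $2,004.36 annually
Homeowner's insurance = $816.48 annually
Total per year = $5,377.68 + $2,004.36 + $816.48 = $8,198.52
Monthly = $8,198.52 / 12 = $683.21
Required reserve = 2 × $683.21 = $1,366.42
Surplus = $1,895.83 − $1,366.42 = $529.41

$529.41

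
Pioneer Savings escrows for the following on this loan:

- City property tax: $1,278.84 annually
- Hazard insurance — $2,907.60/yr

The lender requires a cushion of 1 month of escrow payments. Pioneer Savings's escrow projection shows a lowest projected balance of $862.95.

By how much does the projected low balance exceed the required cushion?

$514.08

City property tax = $1,278.84 per year
Hazard insurance = $2,907.60 per year
Yearly total = $4,186.44
Per month = $4,186.44 ÷ 12 = $348.87
Cushion = 1 × $348.87 = $348.87
Surplus = $862.95 − $348.87 = $514.08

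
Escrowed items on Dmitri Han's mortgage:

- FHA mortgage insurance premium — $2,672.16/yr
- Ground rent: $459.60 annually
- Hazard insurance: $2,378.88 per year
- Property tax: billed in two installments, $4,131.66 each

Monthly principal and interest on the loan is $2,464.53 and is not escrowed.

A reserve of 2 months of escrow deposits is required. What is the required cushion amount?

FHA mortgage insurance premium: $2,672.16 per year
Ground rent: $459.60 per year
Hazard insurance: $2,378.88 per year
Property tax: $4,131.66 × 2 = $8,263.32 per year
Yearly total = $2,672.16 + $459.60 + $2,378.88 + $8,263.32 = $13,773.96
Per month = $13,773.96 ÷ 12 = $1,147.83
Required cushion = 2 × $1,147.83 = $2,295.66

$2,295.66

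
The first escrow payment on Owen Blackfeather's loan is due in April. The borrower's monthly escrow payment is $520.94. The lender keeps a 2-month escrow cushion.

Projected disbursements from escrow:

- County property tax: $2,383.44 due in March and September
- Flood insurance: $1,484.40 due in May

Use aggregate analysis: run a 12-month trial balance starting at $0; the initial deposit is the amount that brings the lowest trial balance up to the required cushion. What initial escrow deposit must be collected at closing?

$1,784.08

Cushion = 2 × $520.94 = $1,041.88
Trial balance (start $0, +$520.94 each month, − disbursements):
  Apr: +$520.94 → $520.94
  May: +$520.94 − $1,484.40 → -$442.52
  Jun: +$520.94 → $78.42
  Jul: +$520.94 → $599.36
  Aug: +$520.94 → $1,120.30
  Sep: +$520.94 − $2,383.44 → -$742.20
  Oct: +$520.94 → -$221.26
  Nov: +$520.94 → $299.68
  Dec: +$520.94 → $820.62
  Jan: +$520.94 → $1,341.56
  Feb: +$520.94 → $1,862.50
  Mar: +$520.94 − $2,383.44 → $0.00
Lowest trial balance = -$742.20 (Sep)
Initial deposit = cushion − low point = $1,041.88 − (-$742.20) = $1,784.08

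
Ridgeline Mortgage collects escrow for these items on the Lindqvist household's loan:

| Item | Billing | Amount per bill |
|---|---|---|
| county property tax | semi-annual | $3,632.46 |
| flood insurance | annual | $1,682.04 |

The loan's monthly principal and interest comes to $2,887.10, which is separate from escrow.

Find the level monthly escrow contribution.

$745.58

County property tax — $3,632.46 × 2 = $7,264.92 annually
Flood insurance — $1,682.04 annually
Yearly total = $8,946.96
Per month = $8,946.96 ÷ 12 = $745.58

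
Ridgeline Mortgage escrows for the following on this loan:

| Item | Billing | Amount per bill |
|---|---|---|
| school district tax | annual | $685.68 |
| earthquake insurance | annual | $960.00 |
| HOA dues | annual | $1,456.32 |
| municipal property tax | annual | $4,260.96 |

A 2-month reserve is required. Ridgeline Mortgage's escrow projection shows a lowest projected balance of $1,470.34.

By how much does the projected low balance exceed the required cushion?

School district tax = $685.68
Earthquake insurance = $960.00
HOA dues = $1,456.32
Municipal property tax = $4,260.96
Annual escrow total = $685.68 + $960.00 + $1,456.32 + $4,260.96 = $7,362.96
Per month = $7,362.96 / 12 = $613.58
Cushion = 2 × $613.58 = $1,227.16
Surplus = $1,470.34 − $1,227.16 = $243.18

$243.18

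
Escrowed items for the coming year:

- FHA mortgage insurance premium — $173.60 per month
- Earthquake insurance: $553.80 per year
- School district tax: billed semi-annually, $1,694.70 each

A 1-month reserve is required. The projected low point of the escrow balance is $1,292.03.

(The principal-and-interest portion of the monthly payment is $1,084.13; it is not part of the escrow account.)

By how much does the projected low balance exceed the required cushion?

$789.83

FHA mortgage insurance premium = $173.60 × 12 = $2,083.20
Earthquake insurance = $553.80
School district tax = $1,694.70 × 2 = $3,389.40
Yearly total = $6,026.40
Monthly escrow = $6,026.40 / 12 = $502.20
Required cushion = 1 × $502.20 = $502.20
Excess over cushion: $1,292.03 − $502.20 = $789.83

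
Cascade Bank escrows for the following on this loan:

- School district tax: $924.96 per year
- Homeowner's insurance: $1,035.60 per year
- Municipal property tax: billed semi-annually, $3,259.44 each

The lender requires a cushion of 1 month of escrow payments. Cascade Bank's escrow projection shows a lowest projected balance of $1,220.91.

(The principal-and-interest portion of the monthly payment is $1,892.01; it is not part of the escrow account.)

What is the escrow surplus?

School district tax = $924.96
Homeowner's insurance = $1,035.60
Municipal property tax = $3,259.44 × 2 = $6,518.88
Total per year = $924.96 + $1,035.60 + $6,518.88 = $8,479.44
Base monthly escrow = $8,479.44 / 12 = $706.62
Required cushion = 1 × $706.62 = $706.62
Excess over cushion: $1,220.91 − $706.62 = $514.29

$514.29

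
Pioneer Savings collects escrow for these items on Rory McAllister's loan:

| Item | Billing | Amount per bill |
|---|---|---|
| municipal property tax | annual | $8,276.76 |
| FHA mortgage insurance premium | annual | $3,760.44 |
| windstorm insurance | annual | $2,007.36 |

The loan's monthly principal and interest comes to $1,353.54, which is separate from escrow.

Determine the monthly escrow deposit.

$1,170.38

Municipal property tax = $8,276.76 annually
FHA mortgage insurance premium = $3,760.44 annually
Windstorm insurance = $2,007.36 annually
Combined annual = $14,044.56
Per month = $14,044.56 / 12 = $1,170.38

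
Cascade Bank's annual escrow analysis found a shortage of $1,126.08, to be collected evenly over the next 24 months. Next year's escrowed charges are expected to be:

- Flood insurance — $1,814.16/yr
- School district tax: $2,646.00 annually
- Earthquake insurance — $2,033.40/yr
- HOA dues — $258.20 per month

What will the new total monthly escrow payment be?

$846.25

Flood insurance — $1,814.16/yr
School district tax — $2,646.00/yr
Earthquake insurance — $2,033.40/yr
HOA dues — $258.20 × 12 = $3,098.40/yr
Total per year = $9,591.96
Monthly = $9,591.96 / 12 = $799.33
Monthly shortage recovery: $1,126.08 / 24 = $46.92
New monthly escrow = $799.33 + $46.92 = $846.25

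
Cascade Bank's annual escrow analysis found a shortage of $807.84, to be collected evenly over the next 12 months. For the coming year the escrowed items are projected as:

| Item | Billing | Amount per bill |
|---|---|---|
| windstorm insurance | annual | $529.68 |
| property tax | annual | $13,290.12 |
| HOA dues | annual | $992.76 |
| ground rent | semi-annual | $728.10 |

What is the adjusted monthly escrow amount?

$1,423.05

Windstorm insurance — $529.68/yr
Property tax — $13,290.12/yr
HOA dues — $992.76/yr
Ground rent — $728.10 × 2 = $1,456.20/yr
Total annual escrow = $16,268.76
Base monthly escrow = $16,268.76 / 12 = $1,355.73
Shortage per month = $807.84 ÷ 12 = $67.32
New monthly escrow = $1,355.73 + $67.32 = $1,423.05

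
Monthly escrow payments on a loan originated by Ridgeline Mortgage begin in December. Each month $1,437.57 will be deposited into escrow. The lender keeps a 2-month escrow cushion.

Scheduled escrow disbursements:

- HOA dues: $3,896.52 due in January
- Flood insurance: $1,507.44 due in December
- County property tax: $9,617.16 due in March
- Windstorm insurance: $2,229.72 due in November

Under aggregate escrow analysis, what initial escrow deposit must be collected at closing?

$12,145.98

Cushion = 2 × $1,437.57 = $2,875.14
Trial balance (start $0, +$1,437.57 each month, − disbursements):
  Dec: +$1,437.57 − $1,507.44 → -$69.87
  Jan: +$1,437.57 − $3,896.52 → -$2,528.82
  Feb: +$1,437.57 → -$1,091.25
  Mar: +$1,437.57 − $9,617.16 → -$9,270.84
  Apr: +$1,437.57 → -$7,833.27
  May: +$1,437.57 → -$6,395.70
  Jun: +$1,437.57 → -$4,958.13
  Jul: +$1,437.57 → -$3,520.56
  Aug: +$1,437.57 → -$2,082.99
  Sep: +$1,437.57 → -$645.42
  Oct: +$1,437.57 → $792.15
  Nov: +$1,437.57 − $2,229.72 → $0.00
Lowest trial balance = -$9,270.84 (Mar)
Initial deposit = cushion − low point = $2,875.14 − (-$9,270.84) = $12,145.98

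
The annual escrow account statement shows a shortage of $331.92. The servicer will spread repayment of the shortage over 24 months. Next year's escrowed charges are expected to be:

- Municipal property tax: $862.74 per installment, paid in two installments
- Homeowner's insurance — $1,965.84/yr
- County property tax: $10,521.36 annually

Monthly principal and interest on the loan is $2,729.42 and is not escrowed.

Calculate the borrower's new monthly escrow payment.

$1,198.22

Municipal property tax — $862.74 × 2 = $1,725.48 annually
Homeowner's insurance — $1,965.84 annually
County property tax — $10,521.36 annually
Combined annual = $1,725.48 + $1,965.84 + $10,521.36 = $14,212.68
Per month = $14,212.68 ÷ 12 = $1,184.39
Shortage per month = $331.92 ÷ 24 = $13.83
Adjusted monthly = $1,184.39 + $13.83 = $1,198.22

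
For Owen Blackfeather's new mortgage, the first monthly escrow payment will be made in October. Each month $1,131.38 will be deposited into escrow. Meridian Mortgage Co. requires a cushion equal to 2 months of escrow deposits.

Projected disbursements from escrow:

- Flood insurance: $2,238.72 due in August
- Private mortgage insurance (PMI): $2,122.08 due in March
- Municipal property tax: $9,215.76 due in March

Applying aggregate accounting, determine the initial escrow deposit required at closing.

Cushion = 2 × $1,131.38 = $2,262.76
Trial balance (start $0, +$1,131.38 each month, − disbursements):
  Oct: +$1,131.38 → $1,131.38
  Nov: +$1,131.38 → $2,262.76
  Dec: +$1,131.38 → $3,394.14
  Jan: +$1,131.38 → $4,525.52
  Feb: +$1,131.38 → $5,656.90
  Mar: +$1,131.38 − $11,337.84 → -$4,549.56
  Apr: +$1,131.38 → -$3,418.18
  May: +$1,131.38 → -$2,286.80
  Jun: +$1,131.38 → -$1,155.42
  Jul: +$1,131.38 → -$24.04
  Aug: +$1,131.38 − $2,238.72 → -$1,131.38
  Sep: +$1,131.38 → $0.00
Lowest trial balance = -$4,549.56 (Mar)
Initial deposit = cushion − low point = $2,262.76 − (-$4,549.56) = $6,812.32

$6,812.32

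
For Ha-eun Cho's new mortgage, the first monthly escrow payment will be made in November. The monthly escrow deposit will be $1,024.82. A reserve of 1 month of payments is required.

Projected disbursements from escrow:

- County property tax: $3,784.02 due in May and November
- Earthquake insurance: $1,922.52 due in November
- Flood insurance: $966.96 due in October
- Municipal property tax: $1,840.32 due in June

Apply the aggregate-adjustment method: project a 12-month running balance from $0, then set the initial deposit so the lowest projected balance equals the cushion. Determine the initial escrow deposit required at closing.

Cushion = 1 × $1,024.82 = $1,024.82
Trial balance (start $0, +$1,024.82 each month, − disbursements):
  Nov: +$1,024.82 − $5,706.54 → -$4,681.72
  Dec: +$1,024.82 → -$3,656.90
  Jan: +$1,024.82 → -$2,632.08
  Feb: +$1,024.82 → -$1,607.26
  Mar: +$1,024.82 → -$582.44
  Apr: +$1,024.82 → $442.38
  May: +$1,024.82 − $3,784.02 → -$2,316.82
  Jun: +$1,024.82 − $1,840.32 → -$3,132.32
  Jul: +$1,024.82 → -$2,107.50
  Aug: +$1,024.82 → -$1,082.68
  Sep: +$1,024.82 → -$57.86
  Oct: +$1,024.82 − $966.96 → $0.00
Lowest trial balance = -$4,681.72 (Nov)
Initial deposit = cushion − low point = $1,024.82 − (-$4,681.72) = $5,706.54

$5,706.54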